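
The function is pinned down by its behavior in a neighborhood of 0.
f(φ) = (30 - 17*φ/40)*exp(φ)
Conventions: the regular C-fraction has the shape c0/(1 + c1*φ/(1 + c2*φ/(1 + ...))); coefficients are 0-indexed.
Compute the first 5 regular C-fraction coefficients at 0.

Taylor coefficients (expand at 0): a_0 = 30, a_1 = 1183/40, a_2 = 583/40, a_3 = 383/80, a_4 = 283/240.
c0 = a_0 = 30. Peel one level at a time: if S = 1 + c*φ/S' with S'(0) = 1, then c is the φ-coefficient of S and S' = c*φ/(S - 1).
S_1 = c0/f = 1 + (-1183/1200)*φ + (699889/1440000)*φ^2 + ...; c1 = -1183/1200.
S_2 = c1*φ/(S_1 - 1) = 1 + (699889/1419600)*φ + (226689/2798978)*φ^2 + ...; c2 = 699889/1419600.
S_3 = c2*φ/(S_2 - 1) = 1 + (-136013400/827968687)*φ + (13227037400/489844612321)*φ^2 + ...; c3 = -136013400/827968687.
S_4 = c3*φ/(S_3 - 1) = 1 + (78237926221/475971412563)*φ + ...; c4 = 78237926221/475971412563.

The regular C-fraction coefficients are [30, -1183/1200, 699889/1419600, -136013400/827968687, 78237926221/475971412563].


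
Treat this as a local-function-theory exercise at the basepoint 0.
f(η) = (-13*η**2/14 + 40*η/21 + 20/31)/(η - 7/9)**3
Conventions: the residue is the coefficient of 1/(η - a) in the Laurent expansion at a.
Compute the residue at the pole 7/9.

The residue is -13/14.

At the order-3 pole 7/9 set g(η) = (η - (7/9))^3*f(η) = -13*η**2/14 + 40*η/21 + 20/31.
Order-3 pole: residue = g''(a)/2; g''(7/9) = -13/7, so the residue is -13/14.


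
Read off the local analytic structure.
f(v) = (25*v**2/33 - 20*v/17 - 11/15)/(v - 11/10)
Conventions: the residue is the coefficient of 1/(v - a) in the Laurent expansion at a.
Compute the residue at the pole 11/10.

The residue is -1133/1020.

At the order-1 pole 11/10 set g(v) = (v - (11/10))*f(v) = 25*v**2/33 - 20*v/17 - 11/15.
Simple pole: residue = g(a) at a = 11/10, which is -1133/1020.


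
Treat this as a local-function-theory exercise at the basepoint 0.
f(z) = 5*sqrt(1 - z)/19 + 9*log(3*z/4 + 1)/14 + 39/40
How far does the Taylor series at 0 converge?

Branch term (5/19)*sqrt(1 - z/(1)): its argument vanishes at z = 1, a square-root branch point, modulus 1.
Branch term (9/14)*log(1 - z/(-4/3)): its argument vanishes at z = -4/3, a logarithmic branch point, modulus 4/3.
The radius of convergence is the smallest modulus among the singular points: 1.

The radius of convergence is 1.


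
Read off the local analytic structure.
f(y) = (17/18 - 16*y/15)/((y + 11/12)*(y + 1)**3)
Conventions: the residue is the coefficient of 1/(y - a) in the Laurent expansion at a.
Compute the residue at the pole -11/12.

The residue is 16608/5.

At the order-1 pole -11/12 set g(y) = (y - (-11/12))*f(y) = (17/18 - 16*y/15)/(y + 1)**3.
Simple pole: residue = g(a) at a = -11/12, which is 16608/5.


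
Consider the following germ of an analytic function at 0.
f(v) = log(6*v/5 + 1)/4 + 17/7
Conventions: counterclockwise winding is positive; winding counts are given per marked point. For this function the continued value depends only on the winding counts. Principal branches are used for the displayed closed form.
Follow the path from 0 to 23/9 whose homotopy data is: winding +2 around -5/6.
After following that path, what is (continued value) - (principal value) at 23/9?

Continued minus principal equals pi*i.

The rational part is single-valued and drops out of the difference; each branch term changes only by its own monodromy.
(1/4)*log(1 - v/(-5/6)): each positive loop around -5/6 adds 2*pi*i to the log, so winding +2 contributes (1/4)*(2)*2*pi*i = pi*i.
Summing the contributions at v = 23/9 gives pi*i.


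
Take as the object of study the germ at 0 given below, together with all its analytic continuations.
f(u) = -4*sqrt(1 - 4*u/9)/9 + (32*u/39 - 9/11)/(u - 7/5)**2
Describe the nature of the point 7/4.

The point is a regular point.

Denominator factors: u - 7/5 = 7/20 at u = 7/4 — none vanishes.
Branch term sqrt(1 - u/(9/4)): argument at 7/4 is 2/9, nonzero, so 7/4 is not its branch point (a point on a principal cut is still regular for the continued germ).
So the germ continues analytically to 7/4.


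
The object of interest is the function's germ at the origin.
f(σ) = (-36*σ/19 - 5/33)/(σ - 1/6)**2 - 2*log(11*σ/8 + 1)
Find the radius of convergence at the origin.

Denominator factor (σ - 1/6)^2: pole of order 2 at 1/6, modulus 1/6.
Branch term (-2)*log(1 - σ/(-8/11)): its argument vanishes at σ = -8/11, a logarithmic branch point, modulus 8/11.
The radius of convergence is the smallest modulus among the singular points: 1/6.

The radius of convergence is 1/6.


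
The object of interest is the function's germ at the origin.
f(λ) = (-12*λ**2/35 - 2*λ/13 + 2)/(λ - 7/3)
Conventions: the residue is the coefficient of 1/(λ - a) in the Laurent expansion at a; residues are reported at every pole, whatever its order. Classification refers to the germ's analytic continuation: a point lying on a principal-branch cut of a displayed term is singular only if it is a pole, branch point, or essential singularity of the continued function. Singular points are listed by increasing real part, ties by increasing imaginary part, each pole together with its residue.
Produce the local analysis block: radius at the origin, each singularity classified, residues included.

Radius of convergence at 0: 7/3.
At 7/3: a pole of order 1; residue -44/195.

Denominator factor (λ - 7/3): pole of order 1 at 7/3, modulus 7/3.
The radius of convergence is the smallest modulus among the singular points: 7/3.
At the order-1 pole 7/3 set g(λ) = (λ - (7/3))*f(λ) = -12*λ**2/35 - 2*λ/13 + 2.
Simple pole: residue = g(a) at a = 7/3, which is -44/195.


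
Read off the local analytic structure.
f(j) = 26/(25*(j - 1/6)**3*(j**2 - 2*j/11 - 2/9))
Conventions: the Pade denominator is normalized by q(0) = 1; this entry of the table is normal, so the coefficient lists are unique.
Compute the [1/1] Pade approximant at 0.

The Pade approximant has numerator coefficients [25272/25, 130572/25]; denominator coefficients [1, -793/66].

Taylor coefficients needed (expand at 0): a_0 = 25272/25, a_1 = 4776408/275, a_2 = 631281924/3025.
Write the denominator as Q(j) = 1 + q1*j. Requiring Q*f - P = O(j^3) with deg P <= 1 kills the coefficients of j^2..j^2 in Q*f:
  j^2: a_2 + q1*a_1 = 0, i.e. 631281924/3025 + (4776408/275)*q1 = 0.
Solving this linear system: q1 = -793/66.
The numerator is Q*f truncated at degree 1: P0 = a_0 = 25272/25; P1 = a_1 + q1*a_0 = 130572/25.


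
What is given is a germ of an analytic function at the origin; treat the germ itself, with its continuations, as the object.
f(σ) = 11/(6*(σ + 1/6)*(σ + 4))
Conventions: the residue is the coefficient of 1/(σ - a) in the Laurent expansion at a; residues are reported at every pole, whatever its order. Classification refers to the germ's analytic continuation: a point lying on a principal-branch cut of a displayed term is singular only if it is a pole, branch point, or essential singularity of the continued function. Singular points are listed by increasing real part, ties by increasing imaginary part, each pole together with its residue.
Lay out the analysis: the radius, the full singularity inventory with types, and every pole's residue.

Denominator factor (σ + 1/6): pole of order 1 at -1/6, modulus 1/6.
Denominator factor (σ + 4): pole of order 1 at -4, modulus 4.
The radius of convergence is the smallest modulus among the singular points: 1/6.
At the order-1 pole -4 set g(σ) = (σ - (-4))*f(σ) = 11/(6*(σ + 1/6)).
Simple pole: residue = g(a) at a = -4, which is -11/23.
At the order-1 pole -1/6 set g(σ) = (σ - (-1/6))*f(σ) = 11/(6*(σ + 4)).
Simple pole: residue = g(a) at a = -1/6, which is 11/23.
List the singular points by increasing real part (a conjugate pair: the negative imaginary part first).

Radius of convergence at 0: 1/6.
At -4: a pole of order 1; residue -11/23.
At -1/6: a pole of order 1; residue 11/23.


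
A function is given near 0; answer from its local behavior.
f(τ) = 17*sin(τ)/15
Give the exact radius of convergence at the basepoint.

The radius of convergence is infinite.

The factor sin(τ) is entire and contributes no finite singular point.
The polynomial part has no poles.
No finite singular points: the Taylor series at 0 converges everywhere.


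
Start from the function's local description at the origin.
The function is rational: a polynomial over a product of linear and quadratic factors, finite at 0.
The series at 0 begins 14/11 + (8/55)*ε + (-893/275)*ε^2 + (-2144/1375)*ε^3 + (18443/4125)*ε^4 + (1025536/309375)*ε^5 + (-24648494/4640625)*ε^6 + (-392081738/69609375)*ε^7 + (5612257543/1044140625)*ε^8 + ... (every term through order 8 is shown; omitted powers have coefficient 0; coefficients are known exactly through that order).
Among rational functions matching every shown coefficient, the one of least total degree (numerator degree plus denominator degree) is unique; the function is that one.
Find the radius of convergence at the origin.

No rational of total degree below 7 reproduces all 9 coefficients; solving the [2/5] Pade equations on them gives f(ε) = (7*ε**2/10 + 20*ε/11 - 21/11)/((ε - 3/2)*(ε**2 - ε/5 + 1)**2), whose expansion matches every shown term.
Denominator factor (ε - 3/2): pole of order 1 at 3/2, modulus 3/2.
Denominator factor (ε**2 - ε/5 + 1)^2: discriminant -99/25, complex-conjugate roots (1/10) + ((3/10)*sqrt(11))*i and (1/10) - ((3/10)*sqrt(11))*i; poles of order 2, moduli 1 and 1.
The radius of convergence is the smallest modulus among the singular points: 1.

The radius of convergence is 1.


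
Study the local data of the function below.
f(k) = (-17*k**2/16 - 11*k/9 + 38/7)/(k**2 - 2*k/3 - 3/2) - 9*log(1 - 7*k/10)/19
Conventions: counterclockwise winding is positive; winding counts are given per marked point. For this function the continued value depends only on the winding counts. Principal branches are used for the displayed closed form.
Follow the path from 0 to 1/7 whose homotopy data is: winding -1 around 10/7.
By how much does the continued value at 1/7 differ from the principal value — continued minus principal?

The rational part is single-valued and drops out of the difference; each branch term changes only by its own monodromy.
(-9/19)*log(1 - k/(10/7)): each positive loop around 10/7 adds 2*pi*i to the log, so winding -1 contributes (-9/19)*(-1)*2*pi*i = (18/19)*pi*i.
Summing the contributions at k = 1/7 gives (18/19)*pi*i.

Continued minus principal equals (18/19)*pi*i.


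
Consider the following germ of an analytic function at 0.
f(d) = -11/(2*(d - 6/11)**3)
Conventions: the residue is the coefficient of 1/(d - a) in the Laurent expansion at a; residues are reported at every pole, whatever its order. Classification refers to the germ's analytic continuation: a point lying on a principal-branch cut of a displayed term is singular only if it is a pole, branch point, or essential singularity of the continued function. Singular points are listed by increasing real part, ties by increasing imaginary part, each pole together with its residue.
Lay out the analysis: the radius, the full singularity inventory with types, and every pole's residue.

Radius of convergence at 0: 6/11.
At 6/11: a pole of order 3; residue 0.

Denominator factor (d - 6/11)^3: pole of order 3 at 6/11, modulus 6/11.
The radius of convergence is the smallest modulus among the singular points: 6/11.
At the order-3 pole 6/11 set g(d) = (d - (6/11))^3*f(d) = -11/2.
Order-3 pole: residue = g''(a)/2; g''(6/11) = 0, so the residue is 0.


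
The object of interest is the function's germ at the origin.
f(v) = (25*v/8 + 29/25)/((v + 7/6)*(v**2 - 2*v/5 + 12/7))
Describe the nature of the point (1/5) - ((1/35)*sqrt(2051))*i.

The point is a pole of order 1.

The denominator factor v**2 - 2*v/5 + 12/7 vanishes at (1/5) - ((1/35)*sqrt(2051))*i and appears to the power 1; the numerator there equals (357/200) - ((5/56)*sqrt(2051))*i, nonzero, and no other factor vanishes.
Hence a pole whose order is the multiplicity, 1.


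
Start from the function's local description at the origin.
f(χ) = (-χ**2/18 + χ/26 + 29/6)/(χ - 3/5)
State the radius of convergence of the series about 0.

The radius of convergence is 3/5.

Denominator factor (χ - 3/5): pole of order 1 at 3/5, modulus 3/5.
The radius of convergence is the smallest modulus among the singular points: 3/5.


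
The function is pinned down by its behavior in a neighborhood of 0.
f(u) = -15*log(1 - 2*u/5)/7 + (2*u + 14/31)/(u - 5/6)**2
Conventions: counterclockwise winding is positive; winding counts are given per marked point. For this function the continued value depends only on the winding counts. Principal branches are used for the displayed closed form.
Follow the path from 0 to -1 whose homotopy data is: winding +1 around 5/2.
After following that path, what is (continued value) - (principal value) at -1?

The rational part is single-valued and drops out of the difference; each branch term changes only by its own monodromy.
(-15/7)*log(1 - u/(5/2)): each positive loop around 5/2 adds 2*pi*i to the log, so winding +1 contributes (-15/7)*(1)*2*pi*i = -(30/7)*pi*i.
Summing the contributions at u = -1 gives -(30/7)*pi*i.

Continued minus principal equals -(30/7)*pi*i.


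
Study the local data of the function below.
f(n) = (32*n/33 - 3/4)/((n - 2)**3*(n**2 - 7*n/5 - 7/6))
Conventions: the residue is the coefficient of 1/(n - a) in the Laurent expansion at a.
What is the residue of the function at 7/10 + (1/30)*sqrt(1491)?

The residue is -2351235/22 - (30263105/10934)*sqrt(1491).

The factor n**2 - 7*n/5 - 7/6 splits as (n - a)(n - a') with a = 7/10 + (1/30)*sqrt(1491), a' = 7/10 - (1/30)*sqrt(1491). At the order-1 pole a set g(n) = (n - a)*f(n) = [(32*n/33 - 3/4)/(n - 2)**3] / (n - a').
Simple pole: residue = g(a) at a = 7/10 + (1/30)*sqrt(1491), which is -2351235/22 - (30263105/10934)*sqrt(1491).


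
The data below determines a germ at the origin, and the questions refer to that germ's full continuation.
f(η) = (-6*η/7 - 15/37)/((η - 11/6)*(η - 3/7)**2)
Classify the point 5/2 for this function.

Denominator factors: η - 11/6 = 2/3 at η = 5/2; η - 3/7 = 29/14 at η = 5/2 — none vanishes.
So the germ continues analytically to 5/2.

The point is a regular point.


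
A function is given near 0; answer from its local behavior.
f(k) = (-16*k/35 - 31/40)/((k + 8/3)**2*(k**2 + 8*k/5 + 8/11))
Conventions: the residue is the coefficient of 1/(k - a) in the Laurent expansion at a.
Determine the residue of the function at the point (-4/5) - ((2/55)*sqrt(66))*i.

The residue is (-42867/43761536) - ((4400451/175046144)*sqrt(66))*i.

The factor k**2 + 8*k/5 + 8/11 splits as (k - a)(k - a') with a = (-4/5) - ((2/55)*sqrt(66))*i, a' = (-4/5) + ((2/55)*sqrt(66))*i. At the order-1 pole a set g(k) = (k - a)*f(k) = [(-16*k/35 - 31/40)/(k + 8/3)**2] / (k - a').
Simple pole: residue = g(a) at a = (-4/5) - ((2/55)*sqrt(66))*i, which is (-42867/43761536) - ((4400451/175046144)*sqrt(66))*i.


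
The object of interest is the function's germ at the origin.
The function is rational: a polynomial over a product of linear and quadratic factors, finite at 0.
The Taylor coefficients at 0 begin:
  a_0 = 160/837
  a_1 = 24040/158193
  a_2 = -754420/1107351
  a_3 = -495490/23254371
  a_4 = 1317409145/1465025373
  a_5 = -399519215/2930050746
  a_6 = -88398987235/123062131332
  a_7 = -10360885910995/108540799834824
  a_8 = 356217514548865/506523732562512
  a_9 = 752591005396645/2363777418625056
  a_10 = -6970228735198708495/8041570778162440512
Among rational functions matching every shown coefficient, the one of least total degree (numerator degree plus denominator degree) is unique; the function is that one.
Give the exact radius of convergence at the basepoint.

No rational of total degree below 9 reproduces all 11 coefficients; solving the [1/8] Pade equations on them gives f(d) = (35*d/27 + 20/31)/((d**2 - d/7 + 3/2)**3*(d**2 + 3*d/2 + 1)), whose expansion matches every shown term.
Denominator factor (d**2 + 3*d/2 + 1): discriminant -7/4, complex-conjugate roots (-3/4) + ((1/4)*sqrt(7))*i and (-3/4) - ((1/4)*sqrt(7))*i; poles of order 1, moduli 1 and 1.
Denominator factor (d**2 - d/7 + 3/2)^3: discriminant -293/49, complex-conjugate roots (1/14) + ((1/14)*sqrt(293))*i and (1/14) - ((1/14)*sqrt(293))*i; poles of order 3, moduli (1/2)*sqrt(6) and (1/2)*sqrt(6).
The radius of convergence is the smallest modulus among the singular points: 1.

The radius of convergence is 1.


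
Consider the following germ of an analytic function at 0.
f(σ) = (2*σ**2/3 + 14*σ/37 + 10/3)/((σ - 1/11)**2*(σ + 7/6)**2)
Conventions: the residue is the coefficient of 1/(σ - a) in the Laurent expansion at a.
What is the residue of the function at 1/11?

At the order-2 pole 1/11 set g(σ) = (σ - (1/11))^2*f(σ) = (2*σ**2/3 + 14*σ/37 + 10/3)/(σ + 7/6)**2.
Order-2 pole: residue = g'(a); g'(1/11) = -65081544/21156119, so the residue is -65081544/21156119.

The residue is -65081544/21156119.


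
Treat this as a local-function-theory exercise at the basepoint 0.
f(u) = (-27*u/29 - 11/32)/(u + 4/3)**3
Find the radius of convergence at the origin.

The radius of convergence is 4/3.

Denominator factor (u + 4/3)^3: pole of order 3 at -4/3, modulus 4/3.
The radius of convergence is the smallest modulus among the singular points: 4/3.


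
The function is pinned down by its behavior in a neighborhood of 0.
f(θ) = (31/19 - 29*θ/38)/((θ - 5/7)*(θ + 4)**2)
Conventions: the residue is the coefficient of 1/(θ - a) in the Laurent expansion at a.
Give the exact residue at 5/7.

The residue is 2023/41382.

At the order-1 pole 5/7 set g(θ) = (θ - (5/7))*f(θ) = (31/19 - 29*θ/38)/(θ + 4)**2.
Simple pole: residue = g(a) at a = 5/7, which is 2023/41382.


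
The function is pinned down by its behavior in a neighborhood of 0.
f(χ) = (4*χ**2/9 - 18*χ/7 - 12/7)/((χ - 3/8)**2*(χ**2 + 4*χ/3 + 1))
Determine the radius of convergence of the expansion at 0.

The radius of convergence is 3/8.

Denominator factor (χ**2 + 4*χ/3 + 1): discriminant -20/9, complex-conjugate roots (-2/3) + ((1/3)*sqrt(5))*i and (-2/3) - ((1/3)*sqrt(5))*i; poles of order 1, moduli 1 and 1.
Denominator factor (χ - 3/8)^2: pole of order 2 at 3/8, modulus 3/8.
The radius of convergence is the smallest modulus among the singular points: 3/8.


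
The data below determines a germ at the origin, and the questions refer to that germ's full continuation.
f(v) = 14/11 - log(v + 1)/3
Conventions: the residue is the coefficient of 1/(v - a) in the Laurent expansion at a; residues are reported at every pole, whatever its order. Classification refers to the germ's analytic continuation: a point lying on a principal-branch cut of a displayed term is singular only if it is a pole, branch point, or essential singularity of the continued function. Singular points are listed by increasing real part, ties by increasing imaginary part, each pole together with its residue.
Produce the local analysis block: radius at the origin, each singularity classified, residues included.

Radius of convergence at 0: 1.
At -1: a logarithmic branch point.

Branch term (-1/3)*log(1 - v/(-1)): its argument vanishes at v = -1, a logarithmic branch point, modulus 1.
The radius of convergence is the smallest modulus among the singular points: 1.


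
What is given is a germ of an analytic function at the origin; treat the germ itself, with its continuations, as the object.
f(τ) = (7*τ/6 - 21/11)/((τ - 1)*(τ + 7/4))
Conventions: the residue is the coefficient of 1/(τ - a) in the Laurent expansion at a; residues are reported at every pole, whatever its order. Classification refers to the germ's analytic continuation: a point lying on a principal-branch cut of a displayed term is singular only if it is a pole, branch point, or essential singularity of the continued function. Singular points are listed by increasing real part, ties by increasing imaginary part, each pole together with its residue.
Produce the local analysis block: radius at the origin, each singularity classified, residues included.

Radius of convergence at 0: 1.
At -7/4: a pole of order 1; residue 1043/726.
At 1: a pole of order 1; residue -98/363.

Denominator factor (τ - 1): pole of order 1 at 1, modulus 1.
Denominator factor (τ + 7/4): pole of order 1 at -7/4, modulus 7/4.
The radius of convergence is the smallest modulus among the singular points: 1.
At the order-1 pole -7/4 set g(τ) = (τ - (-7/4))*f(τ) = (7*τ/6 - 21/11)/(τ - 1).
Simple pole: residue = g(a) at a = -7/4, which is 1043/726.
At the order-1 pole 1 set g(τ) = (τ - (1))*f(τ) = (7*τ/6 - 21/11)/(τ + 7/4).
Simple pole: residue = g(a) at a = 1, which is -98/363.
List the singular points by increasing real part (a conjugate pair: the negative imaginary part first).


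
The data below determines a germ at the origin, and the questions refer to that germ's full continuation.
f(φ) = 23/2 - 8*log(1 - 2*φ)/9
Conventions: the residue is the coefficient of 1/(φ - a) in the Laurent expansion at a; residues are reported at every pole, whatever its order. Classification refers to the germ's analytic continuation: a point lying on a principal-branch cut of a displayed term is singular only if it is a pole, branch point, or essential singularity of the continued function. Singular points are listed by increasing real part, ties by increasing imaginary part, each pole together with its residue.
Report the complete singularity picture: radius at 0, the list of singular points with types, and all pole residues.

Radius of convergence at 0: 1/2.
At 1/2: a logarithmic branch point.

Branch term (-8/9)*log(1 - φ/(1/2)): its argument vanishes at φ = 1/2, a logarithmic branch point, modulus 1/2.
The radius of convergence is the smallest modulus among the singular points: 1/2.


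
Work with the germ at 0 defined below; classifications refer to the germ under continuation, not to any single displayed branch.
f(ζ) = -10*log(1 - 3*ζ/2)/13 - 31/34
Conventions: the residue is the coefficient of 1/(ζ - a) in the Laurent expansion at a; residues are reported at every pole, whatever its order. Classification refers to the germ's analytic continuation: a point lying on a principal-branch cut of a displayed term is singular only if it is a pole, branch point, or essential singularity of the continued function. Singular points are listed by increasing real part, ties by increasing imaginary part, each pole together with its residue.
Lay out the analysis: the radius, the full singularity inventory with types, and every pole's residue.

Branch term (-10/13)*log(1 - ζ/(2/3)): its argument vanishes at ζ = 2/3, a logarithmic branch point, modulus 2/3.
The radius of convergence is the smallest modulus among the singular points: 2/3.

Radius of convergence at 0: 2/3.
At 2/3: a logarithmic branch point.


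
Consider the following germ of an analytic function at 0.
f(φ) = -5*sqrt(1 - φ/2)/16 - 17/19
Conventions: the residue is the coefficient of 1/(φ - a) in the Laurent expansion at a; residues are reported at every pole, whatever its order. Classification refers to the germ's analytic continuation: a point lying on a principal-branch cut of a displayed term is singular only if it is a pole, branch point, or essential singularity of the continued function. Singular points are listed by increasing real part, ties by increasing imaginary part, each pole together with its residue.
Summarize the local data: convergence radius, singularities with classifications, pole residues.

Branch term (-5/16)*sqrt(1 - φ/(2)): its argument vanishes at φ = 2, a square-root branch point, modulus 2.
The radius of convergence is the smallest modulus among the singular points: 2.

Radius of convergence at 0: 2.
At 2: an algebraic (square-root) branch point.


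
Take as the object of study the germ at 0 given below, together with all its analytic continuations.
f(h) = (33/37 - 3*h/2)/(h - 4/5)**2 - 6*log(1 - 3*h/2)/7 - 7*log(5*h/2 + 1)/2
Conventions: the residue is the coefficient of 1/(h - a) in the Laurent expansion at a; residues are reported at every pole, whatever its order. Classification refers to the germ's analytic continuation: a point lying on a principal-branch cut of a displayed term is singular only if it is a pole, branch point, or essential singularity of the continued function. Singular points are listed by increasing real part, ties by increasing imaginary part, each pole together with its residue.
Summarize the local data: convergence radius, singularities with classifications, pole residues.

Denominator factor (h - 4/5)^2: pole of order 2 at 4/5, modulus 4/5.
Branch term (-6/7)*log(1 - h/(2/3)): its argument vanishes at h = 2/3, a logarithmic branch point, modulus 2/3.
Branch term (-7/2)*log(1 - h/(-2/5)): its argument vanishes at h = -2/5, a logarithmic branch point, modulus 2/5.
The radius of convergence is the smallest modulus among the singular points: 2/5.
The branch terms are analytic at 4/5 and contribute nothing to the residue; only the rational part matters.
At the order-2 pole 4/5 set g(h) = (h - (4/5))^2*(rational part) = 33/37 - 3*h/2.
Order-2 pole: residue = g'(a); g'(4/5) = -3/2, so the residue is -3/2.
List the singular points by increasing real part (a conjugate pair: the negative imaginary part first).

Radius of convergence at 0: 2/5.
At -2/5: a logarithmic branch point.
At 2/3: a logarithmic branch point.
At 4/5: a pole of order 2; residue -3/2.


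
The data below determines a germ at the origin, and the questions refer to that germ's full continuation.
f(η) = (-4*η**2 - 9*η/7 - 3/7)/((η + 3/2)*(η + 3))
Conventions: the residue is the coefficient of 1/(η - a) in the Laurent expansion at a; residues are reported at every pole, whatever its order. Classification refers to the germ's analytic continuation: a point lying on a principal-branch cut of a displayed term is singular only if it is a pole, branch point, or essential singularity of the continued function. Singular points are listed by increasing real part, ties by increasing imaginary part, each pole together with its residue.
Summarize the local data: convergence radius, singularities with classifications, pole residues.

Radius of convergence at 0: 3/2.
At -3: a pole of order 1; residue 152/7.
At -3/2: a pole of order 1; residue -5.

Denominator factor (η + 3/2): pole of order 1 at -3/2, modulus 3/2.
Denominator factor (η + 3): pole of order 1 at -3, modulus 3.
The radius of convergence is the smallest modulus among the singular points: 3/2.
At the order-1 pole -3 set g(η) = (η - (-3))*f(η) = (-4*η**2 - 9*η/7 - 3/7)/(η + 3/2).
Simple pole: residue = g(a) at a = -3, which is 152/7.
At the order-1 pole -3/2 set g(η) = (η - (-3/2))*f(η) = (-4*η**2 - 9*η/7 - 3/7)/(η + 3).
Simple pole: residue = g(a) at a = -3/2, which is -5.
List the singular points by increasing real part (a conjugate pair: the negative imaginary part first).


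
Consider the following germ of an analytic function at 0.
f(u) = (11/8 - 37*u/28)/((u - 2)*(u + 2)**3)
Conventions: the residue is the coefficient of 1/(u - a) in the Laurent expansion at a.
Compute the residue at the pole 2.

At the order-1 pole 2 set g(u) = (u - (2))*f(u) = (11/8 - 37*u/28)/(u + 2)**3.
Simple pole: residue = g(a) at a = 2, which is -71/3584.

The residue is -71/3584.


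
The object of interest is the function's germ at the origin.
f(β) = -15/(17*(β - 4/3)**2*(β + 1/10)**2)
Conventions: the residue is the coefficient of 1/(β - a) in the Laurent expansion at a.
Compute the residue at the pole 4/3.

The residue is 810000/1351619.

At the order-2 pole 4/3 set g(β) = (β - (4/3))^2*f(β) = -15/(17*(β + 1/10)**2).
Order-2 pole: residue = g'(a); g'(4/3) = 810000/1351619, so the residue is 810000/1351619.


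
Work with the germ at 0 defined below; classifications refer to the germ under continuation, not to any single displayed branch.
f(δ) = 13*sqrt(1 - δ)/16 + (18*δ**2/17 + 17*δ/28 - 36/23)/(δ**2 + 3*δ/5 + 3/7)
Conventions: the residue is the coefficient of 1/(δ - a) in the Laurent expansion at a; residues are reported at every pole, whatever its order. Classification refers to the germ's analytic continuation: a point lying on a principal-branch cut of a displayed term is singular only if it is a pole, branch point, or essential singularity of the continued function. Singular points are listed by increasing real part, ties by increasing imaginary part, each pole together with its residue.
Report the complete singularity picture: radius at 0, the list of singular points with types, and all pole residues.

Denominator factor (δ**2 + 3*δ/5 + 3/7): discriminant -237/175, complex-conjugate roots (-3/10) + ((1/70)*sqrt(1659))*i and (-3/10) - ((1/70)*sqrt(1659))*i; poles of order 1, moduli (1/7)*sqrt(21) and (1/7)*sqrt(21).
Branch term (13/16)*sqrt(1 - δ/(1)): its argument vanishes at δ = 1, a square-root branch point, modulus 1.
The radius of convergence is the smallest modulus among the singular points: (1/7)*sqrt(21).
The branch term is analytic at (-3/10) - ((1/70)*sqrt(1659))*i and contributes nothing to the residue; only the rational part matters.
The factor δ**2 + 3*δ/5 + 3/7 splits as (δ - a)(δ - a') with a = (-3/10) - ((1/70)*sqrt(1659))*i, a' = (-3/10) + ((1/70)*sqrt(1659))*i. At the order-1 pole a set g(δ) = (δ - a)*(rational part) = [18*δ**2/17 + 17*δ/28 - 36/23] / (δ - a').
Simple pole: residue = g(a) at a = (-3/10) - ((1/70)*sqrt(1659))*i, which is (-67/4760) - ((366859/8648920)*sqrt(1659))*i.
The branch term is analytic at (-3/10) + ((1/70)*sqrt(1659))*i and contributes nothing to the residue; only the rational part matters.
The factor δ**2 + 3*δ/5 + 3/7 splits as (δ - a)(δ - a') with a = (-3/10) + ((1/70)*sqrt(1659))*i, a' = (-3/10) - ((1/70)*sqrt(1659))*i. At the order-1 pole a set g(δ) = (δ - a)*(rational part) = [18*δ**2/17 + 17*δ/28 - 36/23] / (δ - a').
Simple pole: residue = g(a) at a = (-3/10) + ((1/70)*sqrt(1659))*i, which is (-67/4760) + ((366859/8648920)*sqrt(1659))*i.
List the singular points by increasing real part (a conjugate pair: the negative imaginary part first).

Radius of convergence at 0: (1/7)*sqrt(21).
At (-3/10) - ((1/70)*sqrt(1659))*i: a pole of order 1; residue (-67/4760) - ((366859/8648920)*sqrt(1659))*i.
At (-3/10) + ((1/70)*sqrt(1659))*i: a pole of order 1; residue (-67/4760) + ((366859/8648920)*sqrt(1659))*i.
At 1: an algebraic (square-root) branch point.


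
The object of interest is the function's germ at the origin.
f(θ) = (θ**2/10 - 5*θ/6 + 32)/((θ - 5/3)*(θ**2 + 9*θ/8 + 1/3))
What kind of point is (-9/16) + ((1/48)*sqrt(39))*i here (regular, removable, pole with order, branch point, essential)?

The denominator factor θ**2 + 9*θ/8 + 1/3 vanishes at (-9/16) + ((1/48)*sqrt(39))*i and appears to the power 1; the numerator there equals (24959/768) - ((227/11520)*sqrt(39))*i, nonzero, and no other factor vanishes.
Hence a pole whose order is the multiplicity, 1.

The point is a pole of order 1.


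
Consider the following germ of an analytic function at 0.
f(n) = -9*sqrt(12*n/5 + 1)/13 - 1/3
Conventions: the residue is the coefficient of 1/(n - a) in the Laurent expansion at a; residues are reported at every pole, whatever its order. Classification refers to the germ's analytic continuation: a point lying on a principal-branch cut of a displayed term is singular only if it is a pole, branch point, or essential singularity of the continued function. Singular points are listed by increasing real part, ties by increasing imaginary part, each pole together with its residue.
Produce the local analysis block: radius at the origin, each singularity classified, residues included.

Radius of convergence at 0: 5/12.
At -5/12: an algebraic (square-root) branch point.

Branch term (-9/13)*sqrt(1 - n/(-5/12)): its argument vanishes at n = -5/12, a square-root branch point, modulus 5/12.
The radius of convergence is the smallest modulus among the singular points: 5/12.


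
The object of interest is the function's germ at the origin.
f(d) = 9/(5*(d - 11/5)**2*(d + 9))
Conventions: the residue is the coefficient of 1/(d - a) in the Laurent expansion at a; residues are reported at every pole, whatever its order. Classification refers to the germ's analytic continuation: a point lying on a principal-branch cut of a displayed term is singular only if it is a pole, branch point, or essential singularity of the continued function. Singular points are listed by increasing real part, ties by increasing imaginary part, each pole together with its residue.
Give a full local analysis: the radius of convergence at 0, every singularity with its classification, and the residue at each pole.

Radius of convergence at 0: 11/5.
At -9: a pole of order 1; residue 45/3136.
At 11/5: a pole of order 2; residue -45/3136.

Denominator factor (d - 11/5)^2: pole of order 2 at 11/5, modulus 11/5.
Denominator factor (d + 9): pole of order 1 at -9, modulus 9.
The radius of convergence is the smallest modulus among the singular points: 11/5.
At the order-1 pole -9 set g(d) = (d - (-9))*f(d) = 9/(5*(d - 11/5)**2).
Simple pole: residue = g(a) at a = -9, which is 45/3136.
At the order-2 pole 11/5 set g(d) = (d - (11/5))^2*f(d) = 9/(5*(d + 9)).
Order-2 pole: residue = g'(a); g'(11/5) = -45/3136, so the residue is -45/3136.
List the singular points by increasing real part (a conjugate pair: the negative imaginary part first).


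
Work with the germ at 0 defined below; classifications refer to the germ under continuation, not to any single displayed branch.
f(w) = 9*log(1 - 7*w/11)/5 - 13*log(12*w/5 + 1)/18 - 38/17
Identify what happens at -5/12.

The term (-13/18)*log(1 - w/(-5/12)) has argument 1 - -5/12/(-5/12) = 0 at -5/12: a logarithmic (infinitely-sheeted) branch point; the remaining terms are analytic or single-valued there.

The point is a logarithmic branch point.


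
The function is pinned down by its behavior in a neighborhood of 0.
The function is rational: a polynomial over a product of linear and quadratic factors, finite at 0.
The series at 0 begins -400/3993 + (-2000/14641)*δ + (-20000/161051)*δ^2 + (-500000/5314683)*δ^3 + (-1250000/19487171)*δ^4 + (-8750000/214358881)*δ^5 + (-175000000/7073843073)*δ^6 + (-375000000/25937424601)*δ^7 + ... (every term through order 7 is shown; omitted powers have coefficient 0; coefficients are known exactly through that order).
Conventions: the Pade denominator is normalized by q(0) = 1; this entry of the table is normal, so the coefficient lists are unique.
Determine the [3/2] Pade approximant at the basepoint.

Taylor coefficients needed (read off): a_0 = -400/3993, a_1 = -2000/14641, a_2 = -20000/161051, a_3 = -500000/5314683, a_4 = -1250000/19487171, a_5 = -8750000/214358881.
Write the denominator as Q(δ) = 1 + q1*δ + q2*δ^2. Requiring Q*f - P = O(δ^6) with deg P <= 3 kills the coefficients of δ^4..δ^5 in Q*f:
  δ^4: a_4 + q1*a_3 + q2*a_2 = 0, i.e. -1250000/19487171 + (-500000/5314683)*q1 + (-20000/161051)*q2 = 0.
  δ^5: a_5 + q1*a_4 + q2*a_3 = 0, i.e. -8750000/214358881 + (-1250000/19487171)*q1 + (-500000/5314683)*q2 = 0.
Solving this linear system: q1 = -12/11, q2 = 75/242.
The numerator is Q*f truncated at degree 3: P0 = a_0 = -400/3993; P1 = a_1 + q1*a_0 = -400/14641; P2 = a_2 + q1*a_1 + q2*a_0 = -1000/161051; P3 = a_3 + q1*a_2 + q2*a_1 = -5000/5314683.

The Pade approximant has numerator coefficients [-400/3993, -400/14641, -1000/161051, -5000/5314683]; denominator coefficients [1, -12/11, 75/242].


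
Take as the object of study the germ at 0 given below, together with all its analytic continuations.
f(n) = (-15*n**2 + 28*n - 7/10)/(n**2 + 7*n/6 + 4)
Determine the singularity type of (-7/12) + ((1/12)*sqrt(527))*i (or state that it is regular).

The point is a pole of order 1.

The denominator factor n**2 + 7*n/6 + 4 vanishes at (-7/12) + ((1/12)*sqrt(527))*i and appears to the power 1; the numerator there equals (3931/120) + ((91/24)*sqrt(527))*i, nonzero, and no other factor vanishes.
Hence a pole whose order is the multiplicity, 1.


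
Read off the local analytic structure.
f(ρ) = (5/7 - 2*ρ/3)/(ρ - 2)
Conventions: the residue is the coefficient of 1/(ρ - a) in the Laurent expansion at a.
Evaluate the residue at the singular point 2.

The residue is -13/21.

At the order-1 pole 2 set g(ρ) = (ρ - (2))*f(ρ) = 5/7 - 2*ρ/3.
Simple pole: residue = g(a) at a = 2, which is -13/21.


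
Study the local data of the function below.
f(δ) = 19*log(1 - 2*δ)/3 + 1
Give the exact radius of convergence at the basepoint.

Branch term (19/3)*log(1 - δ/(1/2)): its argument vanishes at δ = 1/2, a logarithmic branch point, modulus 1/2.
The radius of convergence is the smallest modulus among the singular points: 1/2.

The radius of convergence is 1/2.


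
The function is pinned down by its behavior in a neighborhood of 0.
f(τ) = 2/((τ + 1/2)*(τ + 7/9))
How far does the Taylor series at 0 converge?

Denominator factor (τ + 7/9): pole of order 1 at -7/9, modulus 7/9.
Denominator factor (τ + 1/2): pole of order 1 at -1/2, modulus 1/2.
The radius of convergence is the smallest modulus among the singular points: 1/2.

The radius of convergence is 1/2.


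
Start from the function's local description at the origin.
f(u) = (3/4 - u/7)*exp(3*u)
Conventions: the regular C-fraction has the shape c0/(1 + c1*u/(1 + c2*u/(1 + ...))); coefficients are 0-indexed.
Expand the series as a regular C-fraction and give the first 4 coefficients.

Taylor coefficients (expand at 0): a_0 = 3/4, a_1 = 59/28, a_2 = 165/56, a_3 = 153/56.
c0 = a_0 = 3/4. Peel one level at a time: if S = 1 + c*u/S' with S'(0) = 1, then c is the u-coefficient of S and S' = c*u/(S - 1).
S_1 = c0/f = 1 + (-59/21)*u + (3497/882)*u^2 + ...; c1 = -59/21.
S_2 = c1*u/(S_1 - 1) = 1 + (3497/2478)*u + (9171/13924)*u^2 + ...; c2 = 3497/2478.
S_3 = c2*u/(S_2 - 1) = 1 + (-192591/412646)*u + ...; c3 = -192591/412646.

The regular C-fraction coefficients are [3/4, -59/21, 3497/2478, -192591/412646].


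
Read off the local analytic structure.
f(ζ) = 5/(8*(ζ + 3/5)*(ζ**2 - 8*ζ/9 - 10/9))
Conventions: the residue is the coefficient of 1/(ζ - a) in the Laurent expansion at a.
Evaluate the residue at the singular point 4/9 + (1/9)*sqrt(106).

The residue is 1125/784 - (10575/83104)*sqrt(106).

The factor ζ**2 - 8*ζ/9 - 10/9 splits as (ζ - a)(ζ - a') with a = 4/9 + (1/9)*sqrt(106), a' = 4/9 - (1/9)*sqrt(106). At the order-1 pole a set g(ζ) = (ζ - a)*f(ζ) = [5/(8*(ζ + 3/5))] / (ζ - a').
Simple pole: residue = g(a) at a = 4/9 + (1/9)*sqrt(106), which is 1125/784 - (10575/83104)*sqrt(106).


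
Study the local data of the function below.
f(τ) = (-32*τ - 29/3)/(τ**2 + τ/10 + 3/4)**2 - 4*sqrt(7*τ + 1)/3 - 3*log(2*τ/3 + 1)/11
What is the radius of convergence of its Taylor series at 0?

Denominator factor (τ**2 + τ/10 + 3/4)^2: discriminant -299/100, complex-conjugate roots (-1/20) + ((1/20)*sqrt(299))*i and (-1/20) - ((1/20)*sqrt(299))*i; poles of order 2, moduli (1/2)*sqrt(3) and (1/2)*sqrt(3).
Branch term (-3/11)*log(1 - τ/(-3/2)): its argument vanishes at τ = -3/2, a logarithmic branch point, modulus 3/2.
Branch term (-4/3)*sqrt(1 - τ/(-1/7)): its argument vanishes at τ = -1/7, a square-root branch point, modulus 1/7.
The radius of convergence is the smallest modulus among the singular points: 1/7.

The radius of convergence is 1/7.


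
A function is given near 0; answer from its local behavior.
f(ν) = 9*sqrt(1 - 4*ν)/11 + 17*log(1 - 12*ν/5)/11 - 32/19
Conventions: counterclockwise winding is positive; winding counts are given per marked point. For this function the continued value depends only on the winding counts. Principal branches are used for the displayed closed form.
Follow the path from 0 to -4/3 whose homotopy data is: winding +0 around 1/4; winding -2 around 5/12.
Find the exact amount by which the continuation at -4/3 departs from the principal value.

The rational part is single-valued and drops out of the difference; each branch term changes only by its own monodromy.
(9/11)*sqrt(1 - ν/(1/4)): winding +0 is even, the square root returns to the same sheet, contribution 0.
(17/11)*log(1 - ν/(5/12)): each positive loop around 5/12 adds 2*pi*i to the log, so winding -2 contributes (17/11)*(-2)*2*pi*i = -(68/11)*pi*i.
Summing the contributions at ν = -4/3 gives -(68/11)*pi*i.

Continued minus principal equals -(68/11)*pi*i.
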